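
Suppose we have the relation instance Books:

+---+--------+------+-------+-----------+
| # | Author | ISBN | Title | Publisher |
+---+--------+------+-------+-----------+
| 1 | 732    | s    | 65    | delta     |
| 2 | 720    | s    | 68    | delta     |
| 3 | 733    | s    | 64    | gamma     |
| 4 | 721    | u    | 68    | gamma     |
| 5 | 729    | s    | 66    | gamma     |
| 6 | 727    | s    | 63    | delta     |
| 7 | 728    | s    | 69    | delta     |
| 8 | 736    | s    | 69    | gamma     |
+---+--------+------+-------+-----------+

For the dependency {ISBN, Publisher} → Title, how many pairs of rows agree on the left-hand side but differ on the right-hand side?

(ISBN=s, Publisher=delta): violating pairs (1,2), (1,6), (1,7), (2,6), (2,7), (6,7) — 6 pairs.
(ISBN=s, Publisher=gamma): violating pairs (3,5), (3,8), (5,8) — 3 pairs.

9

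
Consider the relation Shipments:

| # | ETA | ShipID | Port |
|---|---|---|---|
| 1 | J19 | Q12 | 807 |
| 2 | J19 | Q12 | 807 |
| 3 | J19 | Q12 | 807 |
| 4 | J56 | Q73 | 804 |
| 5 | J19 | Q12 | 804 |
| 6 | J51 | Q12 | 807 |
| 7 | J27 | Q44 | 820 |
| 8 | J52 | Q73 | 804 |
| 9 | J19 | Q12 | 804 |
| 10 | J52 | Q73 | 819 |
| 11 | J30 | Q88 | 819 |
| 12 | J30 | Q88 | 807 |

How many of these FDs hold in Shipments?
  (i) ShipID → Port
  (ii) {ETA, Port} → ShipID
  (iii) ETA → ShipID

2

(i) ShipID → Port: ShipID=Q12: rows 1, 2, 3, 5, 6, 9 → Port takes values {807, 804} — violation; ShipID=Q73: rows 4, 8, 10 → Port takes values {804, 819} — violation; ShipID=Q88: rows 11, 12 → Port takes values {819, 807} — violation — fails.
(ii) {ETA, Port} → ShipID: every LHS value maps to a single RHS value — holds.
(iii) ETA → ShipID: every LHS value maps to a single RHS value — holds.
2 of the 3 dependencies hold.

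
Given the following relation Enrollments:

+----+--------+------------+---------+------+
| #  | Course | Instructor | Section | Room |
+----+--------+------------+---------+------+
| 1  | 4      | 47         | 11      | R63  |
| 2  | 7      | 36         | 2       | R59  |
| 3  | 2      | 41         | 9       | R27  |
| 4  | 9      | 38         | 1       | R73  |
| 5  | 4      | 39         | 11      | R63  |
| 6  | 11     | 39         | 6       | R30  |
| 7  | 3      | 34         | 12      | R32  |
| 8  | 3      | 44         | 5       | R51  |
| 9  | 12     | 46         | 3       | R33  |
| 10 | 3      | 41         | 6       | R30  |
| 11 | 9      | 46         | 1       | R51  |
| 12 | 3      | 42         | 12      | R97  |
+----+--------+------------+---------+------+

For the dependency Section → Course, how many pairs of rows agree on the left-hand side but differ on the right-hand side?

1

Section=11: all 2 rows agree on Course — 0 pairs.
Section=1: all 2 rows agree on Course — 0 pairs.
Section=6: violating pairs (6,10) — 1 pair.
Section=12: all 2 rows agree on Course — 0 pairs.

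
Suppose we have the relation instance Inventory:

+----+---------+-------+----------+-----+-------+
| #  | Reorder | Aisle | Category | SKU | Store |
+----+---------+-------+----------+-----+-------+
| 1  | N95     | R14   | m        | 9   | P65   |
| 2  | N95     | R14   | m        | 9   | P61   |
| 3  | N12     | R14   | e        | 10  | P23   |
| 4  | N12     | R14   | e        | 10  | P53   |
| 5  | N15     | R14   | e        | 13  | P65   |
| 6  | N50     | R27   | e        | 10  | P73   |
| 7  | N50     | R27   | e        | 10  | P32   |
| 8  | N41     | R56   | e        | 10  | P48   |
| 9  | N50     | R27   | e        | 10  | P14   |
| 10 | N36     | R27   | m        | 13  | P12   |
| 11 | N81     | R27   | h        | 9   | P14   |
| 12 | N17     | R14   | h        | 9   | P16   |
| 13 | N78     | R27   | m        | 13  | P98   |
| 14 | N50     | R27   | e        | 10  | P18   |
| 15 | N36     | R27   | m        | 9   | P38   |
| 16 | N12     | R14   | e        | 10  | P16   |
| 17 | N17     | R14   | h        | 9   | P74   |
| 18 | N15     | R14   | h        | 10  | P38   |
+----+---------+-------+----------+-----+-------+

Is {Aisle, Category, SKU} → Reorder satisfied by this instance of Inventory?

No

(Aisle=R14, Category=m, SKU=9): rows 1, 2 → Reorder = N95, N95 ✓
(Aisle=R14, Category=e, SKU=10): rows 3, 4, 16 → Reorder = N12, N12, N12 ✓
(Aisle=R14, Category=e, SKU=13): row 5 → Reorder = N15 ✓
(Aisle=R27, Category=e, SKU=10): rows 6, 7, 9, 14 → Reorder = N50, N50, N50, N50 ✓
(Aisle=R56, Category=e, SKU=10): row 8 → Reorder = N41 ✓
(Aisle=R27, Category=m, SKU=13): rows 10, 13 → Reorder takes values {N36, N78} — violation
(Aisle=R27, Category=h, SKU=9): row 11 → Reorder = N81 ✓
(Aisle=R14, Category=h, SKU=9): rows 12, 17 → Reorder = N17, N17 ✓
(Aisle=R27, Category=m, SKU=9): row 15 → Reorder = N36 ✓
(Aisle=R14, Category=h, SKU=10): row 18 → Reorder = N15 ✓
Two rows agree on {Aisle, Category, SKU} but differ on Reorder, so {Aisle, Category, SKU} → Reorder does not hold.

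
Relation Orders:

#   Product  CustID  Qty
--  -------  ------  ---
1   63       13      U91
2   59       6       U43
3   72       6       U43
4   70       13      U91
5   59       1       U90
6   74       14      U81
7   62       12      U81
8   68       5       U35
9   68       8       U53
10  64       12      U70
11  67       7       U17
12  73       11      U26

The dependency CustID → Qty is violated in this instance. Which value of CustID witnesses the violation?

CustID=13: rows 1, 4 → Qty = U91, U91 ✓
CustID=6: rows 2, 3 → Qty = U43, U43 ✓
CustID=1: row 5 → Qty = U90 ✓
CustID=14: row 6 → Qty = U81 ✓
CustID=12: rows 7, 10 → Qty takes values {U81, U70} — violation
CustID=5: row 8 → Qty = U35 ✓
CustID=8: row 9 → Qty = U53 ✓
CustID=7: row 11 → Qty = U17 ✓
CustID=11: row 12 → Qty = U26 ✓
The only CustID value with inconsistent Qty is CustID=12.

12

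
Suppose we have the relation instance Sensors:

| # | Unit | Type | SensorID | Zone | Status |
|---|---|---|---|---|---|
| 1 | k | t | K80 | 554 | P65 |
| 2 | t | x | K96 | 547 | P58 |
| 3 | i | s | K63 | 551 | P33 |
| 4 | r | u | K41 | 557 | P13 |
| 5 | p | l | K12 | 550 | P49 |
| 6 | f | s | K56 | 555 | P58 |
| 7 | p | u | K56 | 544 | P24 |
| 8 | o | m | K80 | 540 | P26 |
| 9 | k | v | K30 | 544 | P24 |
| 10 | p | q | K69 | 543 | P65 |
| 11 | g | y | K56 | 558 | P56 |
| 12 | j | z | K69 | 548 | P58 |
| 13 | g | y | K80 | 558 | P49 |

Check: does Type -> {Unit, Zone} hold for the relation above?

Type=t: row 1 → {Unit,Zone} = (k, 554) ✓
Type=x: row 2 → {Unit,Zone} = (t, 547) ✓
Type=s: rows 3, 6 → {Unit,Zone} takes values {(i, 551), (f, 555)} — violation
Type=u: rows 4, 7 → {Unit,Zone} takes values {(r, 557), (p, 544)} — violation
Type=l: row 5 → {Unit,Zone} = (p, 550) ✓
Type=m: row 8 → {Unit,Zone} = (o, 540) ✓
Type=v: row 9 → {Unit,Zone} = (k, 544) ✓
Type=q: row 10 → {Unit,Zone} = (p, 543) ✓
Type=y: rows 11, 13 → {Unit,Zone} = (g, 558), (g, 558) ✓
Type=z: row 12 → {Unit,Zone} = (j, 548) ✓
Two rows agree on Type but differ on {Unit, Zone}, so Type -> {Unit, Zone} does not hold.

No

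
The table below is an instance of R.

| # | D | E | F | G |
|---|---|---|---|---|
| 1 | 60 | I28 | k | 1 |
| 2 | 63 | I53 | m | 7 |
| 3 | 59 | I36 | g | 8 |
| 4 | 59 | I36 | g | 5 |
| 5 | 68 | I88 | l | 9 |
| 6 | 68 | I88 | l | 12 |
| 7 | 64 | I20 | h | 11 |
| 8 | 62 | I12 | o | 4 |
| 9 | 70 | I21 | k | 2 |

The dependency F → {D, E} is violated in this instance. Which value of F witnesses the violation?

k

F=k: rows 1, 9 → {D,E} takes values {(60, I28), (70, I21)} — violation
F=m: row 2 → {D,E} = (63, I53) ✓
F=g: rows 3, 4 → {D,E} = (59, I36), (59, I36) ✓
F=l: rows 5, 6 → {D,E} = (68, I88), (68, I88) ✓
F=h: row 7 → {D,E} = (64, I20) ✓
F=o: row 8 → {D,E} = (62, I12) ✓
The only F value with inconsistent RHS is F=k.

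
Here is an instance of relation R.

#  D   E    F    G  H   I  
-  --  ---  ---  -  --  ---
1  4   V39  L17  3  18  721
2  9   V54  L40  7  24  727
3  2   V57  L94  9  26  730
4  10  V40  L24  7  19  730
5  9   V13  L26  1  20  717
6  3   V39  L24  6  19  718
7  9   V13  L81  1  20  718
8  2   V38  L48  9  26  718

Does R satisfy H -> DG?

H=18: row 1 → {D,G} = (4, 3) ✓
H=24: row 2 → {D,G} = (9, 7) ✓
H=26: rows 3, 8 → {D,G} = (2, 9), (2, 9) ✓
H=19: rows 4, 6 → {D,G} takes values {(10, 7), (3, 6)} — violation
H=20: rows 5, 7 → {D,G} = (9, 1), (9, 1) ✓
Two rows agree on H but differ on DG, so H -> DG does not hold.

No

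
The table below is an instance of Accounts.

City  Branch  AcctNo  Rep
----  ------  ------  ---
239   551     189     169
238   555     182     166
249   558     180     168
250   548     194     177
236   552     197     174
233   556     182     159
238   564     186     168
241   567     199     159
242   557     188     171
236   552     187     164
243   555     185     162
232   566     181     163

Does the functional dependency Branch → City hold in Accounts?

Branch=551: 1 row → City = 239 ✓
Branch=555: 2 rows → City takes values {238, 243} — violation
Branch=558: 1 row → City = 249 ✓
Branch=548: 1 row → City = 250 ✓
Branch=552: 2 rows → City = 236, 236 ✓
Branch=556: 1 row → City = 233 ✓
Branch=564: 1 row → City = 238 ✓
Branch=567: 1 row → City = 241 ✓
Branch=557: 1 row → City = 242 ✓
Branch=566: 1 row → City = 232 ✓
Two rows agree on Branch but differ on City, so Branch → City does not hold.

No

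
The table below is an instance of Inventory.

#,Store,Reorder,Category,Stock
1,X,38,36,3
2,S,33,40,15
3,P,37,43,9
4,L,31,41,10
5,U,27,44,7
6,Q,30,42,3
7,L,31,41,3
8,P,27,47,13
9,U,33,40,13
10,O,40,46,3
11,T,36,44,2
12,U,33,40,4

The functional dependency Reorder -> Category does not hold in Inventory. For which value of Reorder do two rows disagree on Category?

Reorder=38: row 1 → Category = 36 ✓
Reorder=33: rows 2, 9, 12 → Category = 40, 40, 40 ✓
Reorder=37: row 3 → Category = 43 ✓
Reorder=31: rows 4, 7 → Category = 41, 41 ✓
Reorder=27: rows 5, 8 → Category takes values {44, 47} — violation
Reorder=30: row 6 → Category = 42 ✓
Reorder=40: row 10 → Category = 46 ✓
Reorder=36: row 11 → Category = 44 ✓
The only Reorder value with inconsistent Category is Reorder=27.

27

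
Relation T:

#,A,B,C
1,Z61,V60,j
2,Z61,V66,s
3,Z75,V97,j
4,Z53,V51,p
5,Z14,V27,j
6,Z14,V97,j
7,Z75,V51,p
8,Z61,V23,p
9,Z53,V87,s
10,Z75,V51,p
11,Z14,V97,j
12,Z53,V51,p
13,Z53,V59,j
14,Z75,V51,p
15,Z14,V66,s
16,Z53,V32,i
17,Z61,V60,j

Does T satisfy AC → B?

(A=Z61, C=j): rows 1, 17 → B = V60, V60 ✓
(A=Z61, C=s): row 2 → B = V66 ✓
(A=Z75, C=j): row 3 → B = V97 ✓
(A=Z53, C=p): rows 4, 12 → B = V51, V51 ✓
(A=Z14, C=j): rows 5, 6, 11 → B takes values {V27, V97} — violation
(A=Z75, C=p): rows 7, 10, 14 → B = V51, V51, V51 ✓
(A=Z61, C=p): row 8 → B = V23 ✓
(A=Z53, C=s): row 9 → B = V87 ✓
(A=Z53, C=j): row 13 → B = V59 ✓
(A=Z14, C=s): row 15 → B = V66 ✓
(A=Z53, C=i): row 16 → B = V32 ✓
Two rows agree on AC but differ on B, so AC → B does not hold.

No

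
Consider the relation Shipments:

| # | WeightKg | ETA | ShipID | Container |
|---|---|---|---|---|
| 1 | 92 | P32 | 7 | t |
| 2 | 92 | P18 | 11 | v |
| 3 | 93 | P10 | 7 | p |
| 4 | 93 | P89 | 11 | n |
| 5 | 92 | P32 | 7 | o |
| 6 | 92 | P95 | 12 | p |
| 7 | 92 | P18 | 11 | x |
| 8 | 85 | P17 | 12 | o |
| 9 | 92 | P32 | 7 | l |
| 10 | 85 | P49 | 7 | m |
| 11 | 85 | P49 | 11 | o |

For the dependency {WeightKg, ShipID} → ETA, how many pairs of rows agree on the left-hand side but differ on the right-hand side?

0

(WeightKg=92, ShipID=7): all 3 rows agree on ETA — 0 pairs.
(WeightKg=92, ShipID=11): all 2 rows agree on ETA — 0 pairs.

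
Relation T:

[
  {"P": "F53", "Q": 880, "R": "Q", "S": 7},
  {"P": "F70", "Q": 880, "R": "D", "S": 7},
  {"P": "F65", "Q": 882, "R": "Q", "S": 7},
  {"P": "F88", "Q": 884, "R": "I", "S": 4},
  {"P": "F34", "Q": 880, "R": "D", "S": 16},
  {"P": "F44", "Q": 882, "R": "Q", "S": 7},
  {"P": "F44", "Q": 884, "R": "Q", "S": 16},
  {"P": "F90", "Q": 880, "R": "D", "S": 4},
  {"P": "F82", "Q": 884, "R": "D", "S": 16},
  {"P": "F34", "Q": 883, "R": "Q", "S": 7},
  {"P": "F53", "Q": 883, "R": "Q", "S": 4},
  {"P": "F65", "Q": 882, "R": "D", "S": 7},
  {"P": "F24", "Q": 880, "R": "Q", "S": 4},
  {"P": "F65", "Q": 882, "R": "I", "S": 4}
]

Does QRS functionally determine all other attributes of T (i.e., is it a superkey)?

No

Two distinct rows share (Q=882, R=Q, S=7), so QRS does not determine every attribute — not a superkey.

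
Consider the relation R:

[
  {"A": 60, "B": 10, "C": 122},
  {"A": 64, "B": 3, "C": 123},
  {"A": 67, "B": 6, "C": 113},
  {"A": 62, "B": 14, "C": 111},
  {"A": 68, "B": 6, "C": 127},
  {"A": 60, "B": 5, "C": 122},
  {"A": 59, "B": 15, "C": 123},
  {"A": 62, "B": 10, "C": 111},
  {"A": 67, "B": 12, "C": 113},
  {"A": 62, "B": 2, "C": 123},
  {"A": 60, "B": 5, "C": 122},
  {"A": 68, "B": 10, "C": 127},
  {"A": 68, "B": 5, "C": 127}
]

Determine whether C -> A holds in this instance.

C=122: 3 rows → A = 60, 60, 60 ✓
C=123: 3 rows → A takes values {64, 59, 62} — violation
C=113: 2 rows → A = 67, 67 ✓
C=111: 2 rows → A = 62, 62 ✓
C=127: 3 rows → A = 68, 68, 68 ✓
Two rows agree on C but differ on A, so C -> A does not hold.

No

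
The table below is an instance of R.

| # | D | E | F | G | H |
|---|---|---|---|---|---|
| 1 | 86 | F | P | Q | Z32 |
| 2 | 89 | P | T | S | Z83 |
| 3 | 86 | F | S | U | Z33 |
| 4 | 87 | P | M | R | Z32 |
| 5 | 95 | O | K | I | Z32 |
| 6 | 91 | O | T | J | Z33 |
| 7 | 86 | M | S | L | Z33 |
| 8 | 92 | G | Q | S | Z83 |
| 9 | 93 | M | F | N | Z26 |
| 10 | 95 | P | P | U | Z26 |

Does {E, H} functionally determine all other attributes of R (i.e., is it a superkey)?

Yes

All 10 rows have distinct {E, H} values, so {E, H} → (all attributes) holds and {E, H} is a superkey.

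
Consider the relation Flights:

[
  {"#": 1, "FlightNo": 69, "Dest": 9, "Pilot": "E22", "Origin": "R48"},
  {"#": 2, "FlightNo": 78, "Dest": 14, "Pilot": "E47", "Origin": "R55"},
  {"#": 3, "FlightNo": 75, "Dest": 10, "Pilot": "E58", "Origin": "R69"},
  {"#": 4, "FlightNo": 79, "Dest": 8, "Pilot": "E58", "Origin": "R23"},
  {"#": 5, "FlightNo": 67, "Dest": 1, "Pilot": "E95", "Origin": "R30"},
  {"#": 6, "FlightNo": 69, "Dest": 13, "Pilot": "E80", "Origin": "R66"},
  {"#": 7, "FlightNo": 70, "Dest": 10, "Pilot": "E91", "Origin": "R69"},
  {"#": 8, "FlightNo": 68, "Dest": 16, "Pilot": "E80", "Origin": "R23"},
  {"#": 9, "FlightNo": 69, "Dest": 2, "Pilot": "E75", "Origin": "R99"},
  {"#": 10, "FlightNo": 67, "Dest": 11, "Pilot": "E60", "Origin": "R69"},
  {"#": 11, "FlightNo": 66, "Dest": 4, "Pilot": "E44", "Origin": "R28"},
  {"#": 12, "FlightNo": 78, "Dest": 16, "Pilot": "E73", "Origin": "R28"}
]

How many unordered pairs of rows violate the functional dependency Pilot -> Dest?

2

Pilot=E58: violating pairs (3,4) — 1 pair.
Pilot=E80: violating pairs (6,8) — 1 pair.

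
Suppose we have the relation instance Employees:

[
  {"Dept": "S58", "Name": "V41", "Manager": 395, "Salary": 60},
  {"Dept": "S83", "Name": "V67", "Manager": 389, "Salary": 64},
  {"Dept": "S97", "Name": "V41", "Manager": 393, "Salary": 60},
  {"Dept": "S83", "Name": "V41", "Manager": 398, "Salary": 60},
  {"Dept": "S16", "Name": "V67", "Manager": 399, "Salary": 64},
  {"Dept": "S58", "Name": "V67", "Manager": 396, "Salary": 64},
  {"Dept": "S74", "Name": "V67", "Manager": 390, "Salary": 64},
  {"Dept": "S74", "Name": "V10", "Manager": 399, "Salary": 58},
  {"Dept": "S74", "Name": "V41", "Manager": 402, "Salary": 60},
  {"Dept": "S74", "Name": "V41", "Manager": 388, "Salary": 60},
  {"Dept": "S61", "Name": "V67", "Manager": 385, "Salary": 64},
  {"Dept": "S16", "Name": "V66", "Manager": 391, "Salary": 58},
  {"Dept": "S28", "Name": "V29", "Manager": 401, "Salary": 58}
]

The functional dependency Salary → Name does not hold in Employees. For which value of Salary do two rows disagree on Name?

58

Salary=60: 5 rows → Name = V41, V41, V41, V41, V41 ✓
Salary=64: 5 rows → Name = V67, V67, V67, V67, V67 ✓
Salary=58: 3 rows → Name takes values {V10, V66, V29} — violation
The only Salary value with inconsistent Name is Salary=58.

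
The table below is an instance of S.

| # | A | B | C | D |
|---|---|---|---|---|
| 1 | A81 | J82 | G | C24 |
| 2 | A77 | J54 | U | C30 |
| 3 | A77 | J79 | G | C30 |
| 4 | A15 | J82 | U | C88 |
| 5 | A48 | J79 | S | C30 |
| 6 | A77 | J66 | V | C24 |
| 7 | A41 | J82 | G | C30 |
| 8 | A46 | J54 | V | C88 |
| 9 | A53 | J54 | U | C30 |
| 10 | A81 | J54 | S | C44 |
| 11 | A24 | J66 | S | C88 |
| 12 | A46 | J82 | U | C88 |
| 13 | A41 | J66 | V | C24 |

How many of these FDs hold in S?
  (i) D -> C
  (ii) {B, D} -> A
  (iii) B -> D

0

(i) D -> C: D=C24: rows 1, 6, 13 → C takes values {G, V} — violation; D=C30: rows 2, 3, 5, 7, 9 → C takes values {U, G, S} — violation; D=C88: rows 4, 8, 11, 12 → C takes values {U, V, S} — violation — fails.
(ii) {B, D} -> A: (B=J54, D=C30): rows 2, 9 → A takes values {A77, A53} — violation; (B=J79, D=C30): rows 3, 5 → A takes values {A77, A48} — violation; (B=J82, D=C88): rows 4, 12 → A takes values {A15, A46} — violation; (B=J66, D=C24): rows 6, 13 → A takes values {A77, A41} — violation — fails.
(iii) B -> D: B=J82: rows 1, 4, 7, 12 → D takes values {C24, C88, C30} — violation; B=J54: rows 2, 8, 9, 10 → D takes values {C30, C88, C44} — violation; B=J66: rows 6, 11, 13 → D takes values {C24, C88} — violation — fails.
None of the 3 dependencies hold.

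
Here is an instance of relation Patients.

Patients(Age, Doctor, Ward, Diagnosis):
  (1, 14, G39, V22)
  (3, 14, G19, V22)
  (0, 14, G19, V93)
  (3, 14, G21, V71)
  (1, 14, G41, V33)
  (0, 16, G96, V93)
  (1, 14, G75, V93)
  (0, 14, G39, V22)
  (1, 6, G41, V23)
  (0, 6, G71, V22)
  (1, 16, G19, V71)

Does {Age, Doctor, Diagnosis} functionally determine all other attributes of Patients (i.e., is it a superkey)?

Yes

All 11 rows have distinct {Age, Doctor, Diagnosis} values, so {Age, Doctor, Diagnosis} → (all attributes) holds and {Age, Doctor, Diagnosis} is a superkey.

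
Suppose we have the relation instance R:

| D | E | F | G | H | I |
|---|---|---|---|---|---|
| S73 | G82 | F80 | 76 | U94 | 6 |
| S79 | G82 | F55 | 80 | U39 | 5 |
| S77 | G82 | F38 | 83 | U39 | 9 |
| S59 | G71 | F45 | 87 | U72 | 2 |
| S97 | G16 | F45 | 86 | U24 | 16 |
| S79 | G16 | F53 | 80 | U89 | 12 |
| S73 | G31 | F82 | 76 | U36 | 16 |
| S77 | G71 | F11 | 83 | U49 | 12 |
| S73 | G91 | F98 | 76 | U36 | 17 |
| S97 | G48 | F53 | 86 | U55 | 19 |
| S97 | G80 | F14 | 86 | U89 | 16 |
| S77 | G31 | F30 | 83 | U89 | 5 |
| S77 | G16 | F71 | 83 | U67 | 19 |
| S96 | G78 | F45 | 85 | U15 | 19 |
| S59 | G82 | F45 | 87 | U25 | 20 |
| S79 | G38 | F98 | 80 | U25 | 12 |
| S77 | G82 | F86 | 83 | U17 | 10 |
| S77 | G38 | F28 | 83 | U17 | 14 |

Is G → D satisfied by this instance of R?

Yes

G=76: 3 rows → D = S73, S73, S73 ✓
G=80: 3 rows → D = S79, S79, S79 ✓
G=83: 6 rows → D = S77, S77, S77, S77, S77, S77 ✓
G=87: 2 rows → D = S59, S59 ✓
G=86: 3 rows → D = S97, S97, S97 ✓
G=85: 1 row → D = S96 ✓
Every G value is associated with a single D value, so G → D holds.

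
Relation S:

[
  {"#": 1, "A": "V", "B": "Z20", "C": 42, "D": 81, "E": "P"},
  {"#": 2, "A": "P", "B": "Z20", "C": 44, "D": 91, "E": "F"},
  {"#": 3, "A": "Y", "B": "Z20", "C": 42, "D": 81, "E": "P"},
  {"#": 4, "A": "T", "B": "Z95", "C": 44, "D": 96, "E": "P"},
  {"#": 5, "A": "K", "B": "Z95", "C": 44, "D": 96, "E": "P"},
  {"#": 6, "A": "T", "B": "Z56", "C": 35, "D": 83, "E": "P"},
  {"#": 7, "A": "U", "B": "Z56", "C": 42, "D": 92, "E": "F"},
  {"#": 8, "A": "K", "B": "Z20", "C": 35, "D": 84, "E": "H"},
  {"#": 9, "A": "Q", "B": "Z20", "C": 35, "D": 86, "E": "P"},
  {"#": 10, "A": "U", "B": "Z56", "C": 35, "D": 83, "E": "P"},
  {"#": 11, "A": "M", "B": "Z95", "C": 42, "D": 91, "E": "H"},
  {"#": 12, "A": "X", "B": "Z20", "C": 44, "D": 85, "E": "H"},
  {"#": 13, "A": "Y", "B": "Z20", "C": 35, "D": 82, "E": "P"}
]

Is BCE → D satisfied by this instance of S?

(B=Z20, C=42, E=P): rows 1, 3 → D = 81, 81 ✓
(B=Z20, C=44, E=F): row 2 → D = 91 ✓
(B=Z95, C=44, E=P): rows 4, 5 → D = 96, 96 ✓
(B=Z56, C=35, E=P): rows 6, 10 → D = 83, 83 ✓
(B=Z56, C=42, E=F): row 7 → D = 92 ✓
(B=Z20, C=35, E=H): row 8 → D = 84 ✓
(B=Z20, C=35, E=P): rows 9, 13 → D takes values {86, 82} — violation
(B=Z95, C=42, E=H): row 11 → D = 91 ✓
(B=Z20, C=44, E=H): row 12 → D = 85 ✓
Two rows agree on BCE but differ on D, so BCE → D does not hold.

No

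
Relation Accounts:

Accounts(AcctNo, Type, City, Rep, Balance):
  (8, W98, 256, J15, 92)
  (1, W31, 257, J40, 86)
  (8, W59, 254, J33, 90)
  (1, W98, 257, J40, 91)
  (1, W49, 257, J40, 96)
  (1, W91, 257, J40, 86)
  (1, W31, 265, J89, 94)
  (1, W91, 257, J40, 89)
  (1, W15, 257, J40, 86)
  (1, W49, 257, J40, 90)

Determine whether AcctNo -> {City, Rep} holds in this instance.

No

AcctNo=8: 2 rows → {City,Rep} takes values {(256, J15), (254, J33)} — violation
AcctNo=1: 8 rows → {City,Rep} takes values {(257, J40), (265, J89)} — violation
Two rows agree on AcctNo but differ on {City, Rep}, so AcctNo -> {City, Rep} does not hold.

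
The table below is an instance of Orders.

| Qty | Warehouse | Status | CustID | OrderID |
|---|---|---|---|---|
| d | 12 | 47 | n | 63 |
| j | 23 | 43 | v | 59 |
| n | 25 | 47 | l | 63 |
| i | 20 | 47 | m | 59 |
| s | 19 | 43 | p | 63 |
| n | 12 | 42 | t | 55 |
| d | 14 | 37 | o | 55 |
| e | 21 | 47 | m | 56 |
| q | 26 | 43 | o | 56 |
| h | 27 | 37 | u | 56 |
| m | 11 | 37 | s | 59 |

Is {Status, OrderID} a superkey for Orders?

Two distinct rows share (Status=47, OrderID=63), so {Status, OrderID} does not determine every attribute — not a superkey.

No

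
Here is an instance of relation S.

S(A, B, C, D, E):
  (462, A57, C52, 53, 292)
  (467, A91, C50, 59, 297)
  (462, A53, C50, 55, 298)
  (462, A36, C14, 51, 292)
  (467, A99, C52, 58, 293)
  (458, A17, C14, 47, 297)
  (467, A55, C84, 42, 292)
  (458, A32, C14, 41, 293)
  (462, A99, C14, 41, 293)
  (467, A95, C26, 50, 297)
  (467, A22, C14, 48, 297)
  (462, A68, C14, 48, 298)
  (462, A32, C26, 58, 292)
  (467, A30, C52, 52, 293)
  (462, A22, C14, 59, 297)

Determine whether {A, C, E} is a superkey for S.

Two distinct rows share (A=467, C=C52, E=293), so {A, C, E} does not determine every attribute — not a superkey.

No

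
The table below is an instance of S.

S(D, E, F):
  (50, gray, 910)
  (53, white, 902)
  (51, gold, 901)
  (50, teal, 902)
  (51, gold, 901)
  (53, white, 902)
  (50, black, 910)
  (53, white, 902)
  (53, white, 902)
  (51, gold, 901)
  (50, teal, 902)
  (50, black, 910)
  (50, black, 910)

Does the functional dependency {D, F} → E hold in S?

No

(D=50, F=910): 4 rows → E takes values {gray, black} — violation
(D=53, F=902): 4 rows → E = white, white, white, white ✓
(D=51, F=901): 3 rows → E = gold, gold, gold ✓
(D=50, F=902): 2 rows → E = teal, teal ✓
Two rows agree on {D, F} but differ on E, so {D, F} → E does not hold.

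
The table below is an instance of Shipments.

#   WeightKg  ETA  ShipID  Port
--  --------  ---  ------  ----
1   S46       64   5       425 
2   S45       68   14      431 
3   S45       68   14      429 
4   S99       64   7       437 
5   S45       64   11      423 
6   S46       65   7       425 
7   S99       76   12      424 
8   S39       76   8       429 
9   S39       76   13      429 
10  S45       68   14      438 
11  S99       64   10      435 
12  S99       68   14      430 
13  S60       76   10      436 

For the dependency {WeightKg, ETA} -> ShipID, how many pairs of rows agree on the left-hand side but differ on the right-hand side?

(WeightKg=S45, ETA=68): all 3 rows agree on ShipID — 0 pairs.
(WeightKg=S99, ETA=64): violating pairs (4,11) — 1 pair.
(WeightKg=S39, ETA=76): violating pairs (8,9) — 1 pair.

2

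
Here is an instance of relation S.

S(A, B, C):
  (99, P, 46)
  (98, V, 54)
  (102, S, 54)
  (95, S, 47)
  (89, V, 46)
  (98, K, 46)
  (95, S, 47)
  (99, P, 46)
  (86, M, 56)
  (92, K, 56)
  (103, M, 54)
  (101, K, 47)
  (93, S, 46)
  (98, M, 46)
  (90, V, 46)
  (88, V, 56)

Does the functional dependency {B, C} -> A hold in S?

(B=P, C=46): 2 rows → A = 99, 99 ✓
(B=V, C=54): 1 row → A = 98 ✓
(B=S, C=54): 1 row → A = 102 ✓
(B=S, C=47): 2 rows → A = 95, 95 ✓
(B=V, C=46): 2 rows → A takes values {89, 90} — violation
(B=K, C=46): 1 row → A = 98 ✓
(B=M, C=56): 1 row → A = 86 ✓
(B=K, C=56): 1 row → A = 92 ✓
(B=M, C=54): 1 row → A = 103 ✓
(B=K, C=47): 1 row → A = 101 ✓
(B=S, C=46): 1 row → A = 93 ✓
(B=M, C=46): 1 row → A = 98 ✓
(B=V, C=56): 1 row → A = 88 ✓
Two rows agree on {B, C} but differ on A, so {B, C} -> A does not hold.

No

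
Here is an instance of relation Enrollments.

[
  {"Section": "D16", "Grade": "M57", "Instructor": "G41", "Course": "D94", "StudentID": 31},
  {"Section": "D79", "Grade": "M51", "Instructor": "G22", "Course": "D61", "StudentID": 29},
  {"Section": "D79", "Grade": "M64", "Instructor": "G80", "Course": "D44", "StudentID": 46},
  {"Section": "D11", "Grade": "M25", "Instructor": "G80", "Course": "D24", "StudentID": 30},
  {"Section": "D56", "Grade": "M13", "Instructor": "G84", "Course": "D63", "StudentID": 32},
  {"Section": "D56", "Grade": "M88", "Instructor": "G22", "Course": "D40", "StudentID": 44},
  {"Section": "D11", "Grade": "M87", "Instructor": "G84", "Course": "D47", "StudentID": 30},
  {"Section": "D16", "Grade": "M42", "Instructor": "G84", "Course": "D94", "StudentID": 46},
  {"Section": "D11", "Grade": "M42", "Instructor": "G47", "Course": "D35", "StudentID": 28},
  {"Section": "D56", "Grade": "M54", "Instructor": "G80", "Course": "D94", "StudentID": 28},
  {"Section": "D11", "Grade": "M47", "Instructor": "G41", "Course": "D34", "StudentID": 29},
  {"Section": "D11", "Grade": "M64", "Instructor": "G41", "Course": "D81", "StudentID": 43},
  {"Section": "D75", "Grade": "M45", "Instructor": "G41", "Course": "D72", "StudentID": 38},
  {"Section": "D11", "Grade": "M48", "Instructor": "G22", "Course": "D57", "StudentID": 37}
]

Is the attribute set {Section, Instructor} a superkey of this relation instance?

No

Two distinct rows share (Section=D11, Instructor=G41), so {Section, Instructor} does not determine every attribute — not a superkey.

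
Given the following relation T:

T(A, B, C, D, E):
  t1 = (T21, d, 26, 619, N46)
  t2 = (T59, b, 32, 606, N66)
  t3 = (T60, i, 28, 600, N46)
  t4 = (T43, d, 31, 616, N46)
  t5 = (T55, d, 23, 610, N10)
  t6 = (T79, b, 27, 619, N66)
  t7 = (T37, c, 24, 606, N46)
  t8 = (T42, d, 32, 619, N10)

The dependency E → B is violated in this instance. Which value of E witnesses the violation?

N46

E=N46: rows 1, 3, 4, 7 → B takes values {d, i, c} — violation
E=N66: rows 2, 6 → B = b, b ✓
E=N10: rows 5, 8 → B = d, d ✓
The only E value with inconsistent B is E=N46.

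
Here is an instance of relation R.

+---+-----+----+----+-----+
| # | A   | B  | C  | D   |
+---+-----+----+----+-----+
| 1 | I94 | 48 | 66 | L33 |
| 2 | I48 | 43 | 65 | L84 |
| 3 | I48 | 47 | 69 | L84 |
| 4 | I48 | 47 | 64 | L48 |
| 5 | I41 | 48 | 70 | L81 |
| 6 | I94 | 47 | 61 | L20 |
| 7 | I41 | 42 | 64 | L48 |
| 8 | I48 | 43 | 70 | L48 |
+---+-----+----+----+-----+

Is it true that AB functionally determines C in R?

(A=I94, B=48): row 1 → C = 66 ✓
(A=I48, B=43): rows 2, 8 → C takes values {65, 70} — violation
(A=I48, B=47): rows 3, 4 → C takes values {69, 64} — violation
(A=I41, B=48): row 5 → C = 70 ✓
(A=I94, B=47): row 6 → C = 61 ✓
(A=I41, B=42): row 7 → C = 64 ✓
Two rows agree on AB but differ on C, so AB -> C does not hold.

No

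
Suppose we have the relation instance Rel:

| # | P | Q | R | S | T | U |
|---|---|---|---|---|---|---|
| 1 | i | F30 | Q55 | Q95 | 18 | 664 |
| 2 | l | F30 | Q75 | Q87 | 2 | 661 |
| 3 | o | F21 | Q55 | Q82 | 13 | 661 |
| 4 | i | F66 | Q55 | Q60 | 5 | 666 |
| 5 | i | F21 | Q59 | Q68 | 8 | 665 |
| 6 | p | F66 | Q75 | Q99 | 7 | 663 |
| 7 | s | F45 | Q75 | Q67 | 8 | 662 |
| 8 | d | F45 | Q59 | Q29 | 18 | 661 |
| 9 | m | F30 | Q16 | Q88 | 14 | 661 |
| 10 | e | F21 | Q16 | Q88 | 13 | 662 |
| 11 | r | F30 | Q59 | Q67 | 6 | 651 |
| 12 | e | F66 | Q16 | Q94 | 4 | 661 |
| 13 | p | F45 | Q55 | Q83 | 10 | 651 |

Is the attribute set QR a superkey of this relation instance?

Yes

All 13 rows have distinct QR values, so QR → (all attributes) holds and QR is a superkey.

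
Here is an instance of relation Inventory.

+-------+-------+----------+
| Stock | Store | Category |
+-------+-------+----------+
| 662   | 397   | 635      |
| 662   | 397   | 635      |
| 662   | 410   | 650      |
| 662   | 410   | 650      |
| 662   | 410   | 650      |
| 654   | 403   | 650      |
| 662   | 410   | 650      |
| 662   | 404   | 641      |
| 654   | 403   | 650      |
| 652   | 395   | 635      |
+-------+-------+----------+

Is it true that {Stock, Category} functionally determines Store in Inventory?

(Stock=662, Category=635): 2 rows → Store = 397, 397 ✓
(Stock=662, Category=650): 4 rows → Store = 410, 410, 410, 410 ✓
(Stock=654, Category=650): 2 rows → Store = 403, 403 ✓
(Stock=662, Category=641): 1 row → Store = 404 ✓
(Stock=652, Category=635): 1 row → Store = 395 ✓
Every {Stock, Category} value is associated with a single Store value, so {Stock, Category} → Store holds.

Yes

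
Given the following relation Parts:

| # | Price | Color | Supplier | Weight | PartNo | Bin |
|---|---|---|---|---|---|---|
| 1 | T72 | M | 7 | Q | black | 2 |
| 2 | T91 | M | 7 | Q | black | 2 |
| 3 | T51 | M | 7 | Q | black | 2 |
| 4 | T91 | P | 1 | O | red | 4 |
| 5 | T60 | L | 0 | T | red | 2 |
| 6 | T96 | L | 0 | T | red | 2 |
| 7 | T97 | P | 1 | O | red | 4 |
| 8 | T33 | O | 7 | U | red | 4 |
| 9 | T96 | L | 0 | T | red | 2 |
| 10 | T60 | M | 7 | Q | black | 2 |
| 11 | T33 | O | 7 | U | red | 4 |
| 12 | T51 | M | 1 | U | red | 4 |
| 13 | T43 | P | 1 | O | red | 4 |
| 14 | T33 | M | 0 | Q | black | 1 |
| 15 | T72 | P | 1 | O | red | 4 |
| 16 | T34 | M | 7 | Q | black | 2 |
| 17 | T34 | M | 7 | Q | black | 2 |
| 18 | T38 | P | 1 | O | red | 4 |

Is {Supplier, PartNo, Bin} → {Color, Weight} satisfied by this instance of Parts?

(Supplier=7, PartNo=black, Bin=2): rows 1, 2, 3, 10, 16, 17 → {Color,Weight} = (M, Q), (M, Q), (M, Q), (M, Q), (M, Q), (M, Q) ✓
(Supplier=1, PartNo=red, Bin=4): rows 4, 7, 12, 13, 15, 18 → {Color,Weight} takes values {(P, O), (M, U)} — violation
(Supplier=0, PartNo=red, Bin=2): rows 5, 6, 9 → {Color,Weight} = (L, T), (L, T), (L, T) ✓
(Supplier=7, PartNo=red, Bin=4): rows 8, 11 → {Color,Weight} = (O, U), (O, U) ✓
(Supplier=0, PartNo=black, Bin=1): row 14 → {Color,Weight} = (M, Q) ✓
Two rows agree on {Supplier, PartNo, Bin} but differ on {Color, Weight}, so {Supplier, PartNo, Bin} → {Color, Weight} does not hold.

No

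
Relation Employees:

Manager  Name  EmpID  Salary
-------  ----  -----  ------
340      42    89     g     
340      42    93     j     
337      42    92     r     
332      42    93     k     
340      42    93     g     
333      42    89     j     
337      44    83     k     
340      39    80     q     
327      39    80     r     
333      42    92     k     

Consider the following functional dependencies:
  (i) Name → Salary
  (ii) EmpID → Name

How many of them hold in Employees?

1

(i) Name → Salary: Name=42: 7 rows → Salary takes values {g, j, r, k} — violation; Name=39: 2 rows → Salary takes values {q, r} — violation — fails.
(ii) EmpID → Name: every LHS value maps to a single RHS value — holds.
1 of the 2 dependencies holds.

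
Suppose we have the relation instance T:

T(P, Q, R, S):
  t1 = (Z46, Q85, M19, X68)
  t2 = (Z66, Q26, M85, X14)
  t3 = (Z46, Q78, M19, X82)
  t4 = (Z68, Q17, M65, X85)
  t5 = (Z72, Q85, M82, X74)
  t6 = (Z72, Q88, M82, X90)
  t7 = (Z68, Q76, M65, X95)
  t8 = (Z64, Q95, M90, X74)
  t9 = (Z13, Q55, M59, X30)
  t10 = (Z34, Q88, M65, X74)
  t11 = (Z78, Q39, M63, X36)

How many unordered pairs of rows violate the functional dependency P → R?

0

P=Z46: all 2 rows agree on R — 0 pairs.
P=Z68: all 2 rows agree on R — 0 pairs.
P=Z72: all 2 rows agree on R — 0 pairs.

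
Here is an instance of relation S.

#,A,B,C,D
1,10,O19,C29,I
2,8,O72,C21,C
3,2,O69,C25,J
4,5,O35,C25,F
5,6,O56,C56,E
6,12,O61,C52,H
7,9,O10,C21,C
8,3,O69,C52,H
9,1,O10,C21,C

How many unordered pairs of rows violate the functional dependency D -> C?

0

D=C: all 3 rows agree on C — 0 pairs.
D=H: all 2 rows agree on C — 0 pairs.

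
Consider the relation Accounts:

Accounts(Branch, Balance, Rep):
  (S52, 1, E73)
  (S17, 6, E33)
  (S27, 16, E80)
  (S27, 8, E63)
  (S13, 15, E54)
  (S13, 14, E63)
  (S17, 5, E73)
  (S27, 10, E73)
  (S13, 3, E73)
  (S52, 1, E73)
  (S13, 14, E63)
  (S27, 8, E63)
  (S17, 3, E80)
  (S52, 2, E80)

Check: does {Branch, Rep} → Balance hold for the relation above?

(Branch=S52, Rep=E73): 2 rows → Balance = 1, 1 ✓
(Branch=S17, Rep=E33): 1 row → Balance = 6 ✓
(Branch=S27, Rep=E80): 1 row → Balance = 16 ✓
(Branch=S27, Rep=E63): 2 rows → Balance = 8, 8 ✓
(Branch=S13, Rep=E54): 1 row → Balance = 15 ✓
(Branch=S13, Rep=E63): 2 rows → Balance = 14, 14 ✓
(Branch=S17, Rep=E73): 1 row → Balance = 5 ✓
(Branch=S27, Rep=E73): 1 row → Balance = 10 ✓
(Branch=S13, Rep=E73): 1 row → Balance = 3 ✓
(Branch=S17, Rep=E80): 1 row → Balance = 3 ✓
(Branch=S52, Rep=E80): 1 row → Balance = 2 ✓
Every {Branch, Rep} value is associated with a single Balance value, so {Branch, Rep} → Balance holds.

Yes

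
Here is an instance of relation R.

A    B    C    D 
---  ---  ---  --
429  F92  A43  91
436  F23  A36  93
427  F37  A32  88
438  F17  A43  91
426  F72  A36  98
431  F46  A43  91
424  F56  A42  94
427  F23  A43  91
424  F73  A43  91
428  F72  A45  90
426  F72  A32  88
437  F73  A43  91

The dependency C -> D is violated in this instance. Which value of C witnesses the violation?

A36

C=A43: 6 rows → D = 91, 91, 91, 91, 91, 91 ✓
C=A36: 2 rows → D takes values {93, 98} — violation
C=A32: 2 rows → D = 88, 88 ✓
C=A42: 1 row → D = 94 ✓
C=A45: 1 row → D = 90 ✓
The only C value with inconsistent D is C=A36.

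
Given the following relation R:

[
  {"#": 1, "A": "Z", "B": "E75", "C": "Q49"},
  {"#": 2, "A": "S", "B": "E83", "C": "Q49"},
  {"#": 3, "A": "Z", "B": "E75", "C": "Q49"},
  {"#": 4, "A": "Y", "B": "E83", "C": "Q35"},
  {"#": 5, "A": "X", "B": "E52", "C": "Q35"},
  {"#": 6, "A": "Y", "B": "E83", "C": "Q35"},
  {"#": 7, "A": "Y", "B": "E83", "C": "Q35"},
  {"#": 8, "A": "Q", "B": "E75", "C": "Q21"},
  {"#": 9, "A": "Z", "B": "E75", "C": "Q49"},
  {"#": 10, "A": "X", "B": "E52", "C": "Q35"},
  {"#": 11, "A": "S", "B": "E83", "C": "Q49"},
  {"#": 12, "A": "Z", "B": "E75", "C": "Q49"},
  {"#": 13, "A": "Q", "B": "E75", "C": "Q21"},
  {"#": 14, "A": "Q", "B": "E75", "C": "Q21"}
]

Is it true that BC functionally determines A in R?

(B=E75, C=Q49): rows 1, 3, 9, 12 → A = Z, Z, Z, Z ✓
(B=E83, C=Q49): rows 2, 11 → A = S, S ✓
(B=E83, C=Q35): rows 4, 6, 7 → A = Y, Y, Y ✓
(B=E52, C=Q35): rows 5, 10 → A = X, X ✓
(B=E75, C=Q21): rows 8, 13, 14 → A = Q, Q, Q ✓
Every BC value is associated with a single A value, so BC -> A holds.

Yes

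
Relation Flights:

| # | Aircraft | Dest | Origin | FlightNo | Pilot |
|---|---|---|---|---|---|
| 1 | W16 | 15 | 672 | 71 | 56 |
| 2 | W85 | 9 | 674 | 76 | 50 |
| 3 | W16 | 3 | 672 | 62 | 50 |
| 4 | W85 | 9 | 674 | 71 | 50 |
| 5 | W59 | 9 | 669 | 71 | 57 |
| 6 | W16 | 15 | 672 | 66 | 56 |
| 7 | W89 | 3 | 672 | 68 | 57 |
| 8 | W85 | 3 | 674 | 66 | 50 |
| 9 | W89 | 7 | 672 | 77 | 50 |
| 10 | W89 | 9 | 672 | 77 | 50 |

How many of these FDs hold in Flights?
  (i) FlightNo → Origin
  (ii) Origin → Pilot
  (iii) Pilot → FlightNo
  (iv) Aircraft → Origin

1

(i) FlightNo → Origin: FlightNo=71: rows 1, 4, 5 → Origin takes values {672, 674, 669} — violation; FlightNo=66: rows 6, 8 → Origin takes values {672, 674} — violation — fails.
(ii) Origin → Pilot: Origin=672: rows 1, 3, 6, 7, 9, 10 → Pilot takes values {56, 50, 57} — violation — fails.
(iii) Pilot → FlightNo: Pilot=56: rows 1, 6 → FlightNo takes values {71, 66} — violation; Pilot=50: rows 2, 3, 4, 8, 9, 10 → FlightNo takes values {76, 62, 71, 66, 77} — violation; Pilot=57: rows 5, 7 → FlightNo takes values {71, 68} — violation — fails.
(iv) Aircraft → Origin: every LHS value maps to a single RHS value — holds.
1 of the 4 dependencies holds.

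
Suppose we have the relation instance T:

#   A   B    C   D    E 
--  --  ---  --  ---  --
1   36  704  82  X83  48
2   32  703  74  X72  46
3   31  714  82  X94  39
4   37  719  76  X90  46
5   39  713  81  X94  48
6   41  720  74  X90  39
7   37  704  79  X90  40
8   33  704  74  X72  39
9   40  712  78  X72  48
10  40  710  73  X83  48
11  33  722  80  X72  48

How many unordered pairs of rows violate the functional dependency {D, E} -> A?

(D=X83, E=48): violating pairs (1,10) — 1 pair.
(D=X72, E=48): violating pairs (9,11) — 1 pair.

2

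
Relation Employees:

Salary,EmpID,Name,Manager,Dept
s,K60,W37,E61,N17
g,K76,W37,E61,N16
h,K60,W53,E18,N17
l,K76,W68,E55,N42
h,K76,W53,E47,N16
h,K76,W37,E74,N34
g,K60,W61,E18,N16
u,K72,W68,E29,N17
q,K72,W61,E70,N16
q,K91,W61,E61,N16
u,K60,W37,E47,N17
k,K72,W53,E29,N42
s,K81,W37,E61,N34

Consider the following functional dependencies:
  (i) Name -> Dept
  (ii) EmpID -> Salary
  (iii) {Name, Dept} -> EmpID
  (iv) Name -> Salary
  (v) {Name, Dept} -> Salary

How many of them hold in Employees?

(i) Name -> Dept: Name=W37: 5 rows → Dept takes values {N17, N16, N34} — violation; Name=W53: 3 rows → Dept takes values {N17, N16, N42} — violation; Name=W68: 2 rows → Dept takes values {N42, N17} — violation — fails.
(ii) EmpID -> Salary: EmpID=K60: 4 rows → Salary takes values {s, h, g, u} — violation; EmpID=K76: 4 rows → Salary takes values {g, l, h} — violation; EmpID=K72: 3 rows → Salary takes values {u, q, k} — violation — fails.
(iii) {Name, Dept} -> EmpID: (Name=W37, Dept=N34): 2 rows → EmpID takes values {K76, K81} — violation; (Name=W61, Dept=N16): 3 rows → EmpID takes values {K60, K72, K91} — violation — fails.
(iv) Name -> Salary: Name=W37: 5 rows → Salary takes values {s, g, h, u} — violation; Name=W53: 3 rows → Salary takes values {h, k} — violation; Name=W68: 2 rows → Salary takes values {l, u} — violation; Name=W61: 3 rows → Salary takes values {g, q} — violation — fails.
(v) {Name, Dept} -> Salary: (Name=W37, Dept=N17): 2 rows → Salary takes values {s, u} — violation; (Name=W37, Dept=N34): 2 rows → Salary takes values {h, s} — violation; (Name=W61, Dept=N16): 3 rows → Salary takes values {g, q} — violation — fails.
None of the 5 dependencies hold.

0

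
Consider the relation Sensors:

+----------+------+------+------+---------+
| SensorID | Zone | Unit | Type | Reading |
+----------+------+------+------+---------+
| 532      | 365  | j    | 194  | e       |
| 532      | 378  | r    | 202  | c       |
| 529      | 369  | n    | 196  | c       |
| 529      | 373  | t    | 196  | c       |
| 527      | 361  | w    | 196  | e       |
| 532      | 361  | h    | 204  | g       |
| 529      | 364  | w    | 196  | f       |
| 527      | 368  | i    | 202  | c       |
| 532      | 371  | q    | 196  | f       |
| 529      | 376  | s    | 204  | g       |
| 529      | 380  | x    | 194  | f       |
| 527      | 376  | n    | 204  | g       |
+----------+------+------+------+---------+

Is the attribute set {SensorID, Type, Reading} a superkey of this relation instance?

No

Two distinct rows share (SensorID=529, Type=196, Reading=c), so {SensorID, Type, Reading} does not determine every attribute — not a superkey.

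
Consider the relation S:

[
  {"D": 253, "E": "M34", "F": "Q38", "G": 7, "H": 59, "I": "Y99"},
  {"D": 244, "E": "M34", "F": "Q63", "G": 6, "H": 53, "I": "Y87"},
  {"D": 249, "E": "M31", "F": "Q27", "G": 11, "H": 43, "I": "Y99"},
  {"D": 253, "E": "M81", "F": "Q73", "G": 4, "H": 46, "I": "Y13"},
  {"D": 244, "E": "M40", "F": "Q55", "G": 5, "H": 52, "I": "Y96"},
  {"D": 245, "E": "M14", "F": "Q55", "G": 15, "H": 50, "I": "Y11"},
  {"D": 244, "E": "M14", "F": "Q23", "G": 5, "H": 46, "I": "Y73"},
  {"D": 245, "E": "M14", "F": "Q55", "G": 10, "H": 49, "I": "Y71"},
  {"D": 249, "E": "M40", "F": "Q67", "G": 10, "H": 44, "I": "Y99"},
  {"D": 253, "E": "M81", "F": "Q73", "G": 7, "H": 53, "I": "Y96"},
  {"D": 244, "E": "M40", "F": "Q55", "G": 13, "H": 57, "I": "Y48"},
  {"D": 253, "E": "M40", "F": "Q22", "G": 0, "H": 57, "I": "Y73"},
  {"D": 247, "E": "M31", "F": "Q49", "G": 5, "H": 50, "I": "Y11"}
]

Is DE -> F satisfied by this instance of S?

(D=253, E=M34): 1 row → F = Q38 ✓
(D=244, E=M34): 1 row → F = Q63 ✓
(D=249, E=M31): 1 row → F = Q27 ✓
(D=253, E=M81): 2 rows → F = Q73, Q73 ✓
(D=244, E=M40): 2 rows → F = Q55, Q55 ✓
(D=245, E=M14): 2 rows → F = Q55, Q55 ✓
(D=244, E=M14): 1 row → F = Q23 ✓
(D=249, E=M40): 1 row → F = Q67 ✓
(D=253, E=M40): 1 row → F = Q22 ✓
(D=247, E=M31): 1 row → F = Q49 ✓
Every DE value is associated with a single F value, so DE -> F holds.

Yes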